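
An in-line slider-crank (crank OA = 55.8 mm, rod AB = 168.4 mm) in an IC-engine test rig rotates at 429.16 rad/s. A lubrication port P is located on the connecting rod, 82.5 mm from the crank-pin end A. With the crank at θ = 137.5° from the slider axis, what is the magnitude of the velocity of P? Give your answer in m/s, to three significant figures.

16.8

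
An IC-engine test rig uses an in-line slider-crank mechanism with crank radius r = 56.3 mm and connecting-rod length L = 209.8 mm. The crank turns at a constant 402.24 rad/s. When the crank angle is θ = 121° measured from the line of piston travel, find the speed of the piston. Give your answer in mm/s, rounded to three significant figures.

ω = 402.2 rad/s
For an in-line slider-crank, x = r cosθ + √(L² − r² sin²θ), so v = −rω sinθ·[1 + r cosθ/√(L² − r² sin²θ)].
With r = 0.0563 m, L = 0.2098 m, θ = 121°: √(L² − r² sin²θ) = 0.20417 m.
v = −0.0563·402.2·0.85717·[1 + 0.0563·-0.51504/0.20417] = -16.655 m/s.
|v| = 16.655 m/s = 16655 mm/s.

16700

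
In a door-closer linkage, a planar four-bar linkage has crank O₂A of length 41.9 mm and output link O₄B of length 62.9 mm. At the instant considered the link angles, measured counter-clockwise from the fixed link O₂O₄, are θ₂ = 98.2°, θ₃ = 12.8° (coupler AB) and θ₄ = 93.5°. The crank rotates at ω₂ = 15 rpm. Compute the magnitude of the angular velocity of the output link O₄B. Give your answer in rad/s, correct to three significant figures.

1.06

ω₂ = 1.571 rad/s (from 15 rpm).
Differentiating the loop-closure r₂e^{iθ₂}+r₃e^{iθ₃}=r₁+r₄e^{iθ₄} gives r₂ω₂e^{iθ₂}+r₃ω₃e^{iθ₃}=r₄ω₄e^{iθ₄}.
Eliminating the other unknown: ω₄ = r₂ω₂ sin(θ₂−θ₃) / [r₄ sin(θ₄−θ₃)].
Numerator sine = +0.99678; denominator sine = +0.98686.
Result = 0.0419·1.571·(+0.99678) / (0.0629·(+0.98686)) = +1.0569 rad/s; magnitude 1.0569 rad/s.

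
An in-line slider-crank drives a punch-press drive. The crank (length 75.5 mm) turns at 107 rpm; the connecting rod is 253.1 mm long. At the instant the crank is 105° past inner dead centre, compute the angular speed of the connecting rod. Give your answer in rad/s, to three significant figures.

0.903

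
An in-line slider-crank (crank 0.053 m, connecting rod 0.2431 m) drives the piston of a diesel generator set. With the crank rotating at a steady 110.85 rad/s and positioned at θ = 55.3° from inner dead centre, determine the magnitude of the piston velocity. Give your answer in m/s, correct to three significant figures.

ω = 110.8 rad/s
For an in-line slider-crank, x = r cosθ + √(L² − r² sin²θ), so v = −rω sinθ·[1 + r cosθ/√(L² − r² sin²θ)].
With r = 0.053 m, L = 0.2431 m, θ = 55.3°: √(L² − r² sin²θ) = 0.23916 m.
v = −0.053·110.8·0.82214·[1 + 0.053·0.56928/0.23916] = -5.4395 m/s.
|v| = 5.4395 m/s.

5.44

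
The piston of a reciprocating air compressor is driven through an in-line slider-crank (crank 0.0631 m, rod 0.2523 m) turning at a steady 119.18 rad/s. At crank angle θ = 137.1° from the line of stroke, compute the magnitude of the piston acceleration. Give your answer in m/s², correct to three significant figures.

ω = 119.2 rad/s
x(θ) = r cosθ + √(L² − r² sin²θ); with ω constant, a = ω²·d²x/dθ².
d²x/dθ² = −r cosθ − r²(cos2θ)/√u − r⁴ sin²2θ/(4u^{3/2}),  u = L² − r² sin²θ = 0.0618103 m².
Substituting r = 0.0631 m, L = 0.2523 m, θ = 137.1°: d²x/dθ² = +0.044794 m.
a = ω²·d²x/dθ² = (119.2)²·(+0.044794) = +636.25 m/s²;  |a| = 636.25 m/s².

636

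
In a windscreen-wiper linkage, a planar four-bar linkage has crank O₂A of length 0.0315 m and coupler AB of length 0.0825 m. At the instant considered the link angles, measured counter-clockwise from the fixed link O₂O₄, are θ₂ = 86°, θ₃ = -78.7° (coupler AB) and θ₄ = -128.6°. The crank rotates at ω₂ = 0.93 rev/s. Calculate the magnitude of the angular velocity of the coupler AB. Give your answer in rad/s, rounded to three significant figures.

ω₂ = 5.843 rad/s (from 0.93 rev/s).
Differentiating the loop-closure r₂e^{iθ₂}+r₃e^{iθ₃}=r₁+r₄e^{iθ₄} gives r₂ω₂e^{iθ₂}+r₃ω₃e^{iθ₃}=r₄ω₄e^{iθ₄}.
Eliminating the other unknown: ω₃ = r₂ω₂ sin(θ₄−θ₂) / [r₃ sin(θ₃−θ₄)].
Numerator sine = +0.56784; denominator sine = +0.76492.
Result = 0.0315·5.843·(+0.56784) / (0.0825·(+0.76492)) = +1.6563 rad/s; magnitude 1.6563 rad/s.

1.66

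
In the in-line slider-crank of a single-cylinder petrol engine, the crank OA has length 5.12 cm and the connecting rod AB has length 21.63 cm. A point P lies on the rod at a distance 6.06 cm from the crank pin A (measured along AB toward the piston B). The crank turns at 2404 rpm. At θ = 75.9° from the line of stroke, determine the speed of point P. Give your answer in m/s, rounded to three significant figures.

12.9

ω = 251.7 rad/s.  Crank-pin speed |V_A| = rω = 12.889 m/s, perpendicular to OA.
Rod angle: sinφ = −(r/L) sinθ ⇒ φ = -13.272°; ω_rod = −rω cosθ/√(L²−r²sin²θ) = -14.916 rad/s.
V_P = V_A + ω_rod × AP, with AP = 0.0606 m along the rod.
Components: V_Px = −rω sinθ − a·ω_rod·sinφ = -12.709 m/s;  V_Py = rω cosθ + a·ω_rod·cosφ = +2.2603 m/s.
|V_P| = √(V_Px² + V_Py²) = 12.908 m/s.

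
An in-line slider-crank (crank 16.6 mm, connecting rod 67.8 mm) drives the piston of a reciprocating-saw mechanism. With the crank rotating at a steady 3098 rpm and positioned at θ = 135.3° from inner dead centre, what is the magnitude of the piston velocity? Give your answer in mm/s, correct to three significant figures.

3120

ω = 2π·3098/60 = 324.4 rad/s
For an in-line slider-crank, x = r cosθ + √(L² − r² sin²θ), so v = −rω sinθ·[1 + r cosθ/√(L² − r² sin²θ)].
With r = 0.0166 m, L = 0.0678 m, θ = 135.3°: √(L² − r² sin²θ) = 0.066787 m.
v = −0.0166·324.4·0.70339·[1 + 0.0166·-0.71080/0.066787] = -3.1188 m/s.
|v| = 3.1188 m/s = 3118.8 mm/s.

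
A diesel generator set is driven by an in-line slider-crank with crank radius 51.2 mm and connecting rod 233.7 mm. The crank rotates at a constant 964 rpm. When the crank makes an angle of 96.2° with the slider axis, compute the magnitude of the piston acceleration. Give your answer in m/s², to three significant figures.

171

ω = 2π·964/60 = 100.9 rad/s
x(θ) = r cosθ + √(L² − r² sin²θ); with ω constant, a = ω²·d²x/dθ².
d²x/dθ² = −r cosθ − r²(cos2θ)/√u − r⁴ sin²2θ/(4u^{3/2}),  u = L² − r² sin²θ = 0.0520248 m².
Substituting r = 0.0512 m, L = 0.2337 m, θ = 96.2°: d²x/dθ² = +0.016748 m.
a = ω²·d²x/dθ² = (100.9)²·(+0.016748) = +170.67 m/s²;  |a| = 170.67 m/s².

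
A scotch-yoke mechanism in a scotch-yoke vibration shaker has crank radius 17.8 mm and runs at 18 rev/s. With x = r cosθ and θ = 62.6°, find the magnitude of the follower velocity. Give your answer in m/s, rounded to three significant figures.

ω = 113.1 rad/s (from 18 rev/s).
x = r cosθ ⇒ ẋ = −rω sinθ.
|v| = rω|sinθ| = 0.0178·113.1·|sin 62.6°| = 1.7873 m/s.

1.79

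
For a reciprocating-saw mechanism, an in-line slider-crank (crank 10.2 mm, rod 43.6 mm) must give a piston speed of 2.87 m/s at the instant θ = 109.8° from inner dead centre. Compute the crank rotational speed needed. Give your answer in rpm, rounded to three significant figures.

For an in-line slider-crank, |v_piston| = rω|sinθ|·[1 + r cosθ/√(L² − r² sin²θ)].
With r = 0.0102 m, L = 0.0436 m, θ = 109.8°: the bracketed kinematic factor |dx/dθ| = 0.0088173 m.
ω = v/|dx/dθ| = 2.87/0.0088173 = 325.5 rad/s.
N = 60ω/(2π) = 3108.2 rpm.

3110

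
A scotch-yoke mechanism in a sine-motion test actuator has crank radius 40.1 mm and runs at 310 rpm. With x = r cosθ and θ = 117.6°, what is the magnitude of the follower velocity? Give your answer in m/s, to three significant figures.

1.15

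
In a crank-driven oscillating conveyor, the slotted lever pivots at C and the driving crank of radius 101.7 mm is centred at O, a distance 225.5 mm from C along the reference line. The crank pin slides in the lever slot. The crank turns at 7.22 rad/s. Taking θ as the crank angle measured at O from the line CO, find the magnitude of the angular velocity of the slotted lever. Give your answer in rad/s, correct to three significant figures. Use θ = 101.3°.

ω = 7.22 rad/s
Crank pin A relative to C: A = (d + r cosθ, r sinθ); lever angle φ = atan2(r sinθ, d + r cosθ).
Differentiating tanφ: φ̇ = rω(d cosθ + r)/(d² + r² + 2dr cosθ).
d² + r² + 2dr cosθ = |CA|² = 0.0522057 m²;  d cosθ + r = +0.057514 m.
|ω_lever| = |0.1017·7.22·+0.057514| / 0.0522057 = 0.80894 rad/s.

0.809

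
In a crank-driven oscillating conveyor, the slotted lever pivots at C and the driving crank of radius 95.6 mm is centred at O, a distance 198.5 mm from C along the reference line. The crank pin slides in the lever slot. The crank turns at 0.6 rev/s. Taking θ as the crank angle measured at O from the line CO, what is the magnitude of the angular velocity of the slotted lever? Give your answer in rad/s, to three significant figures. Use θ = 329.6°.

1.18

ω = 3.77 rad/s (from 0.6 rev/s).
Crank pin A relative to C: A = (d + r cosθ, r sinθ); lever angle φ = atan2(r sinθ, d + r cosθ).
Differentiating tanφ: φ̇ = rω(d cosθ + r)/(d² + r² + 2dr cosθ).
d² + r² + 2dr cosθ = |CA|² = 0.0812768 m²;  d cosθ + r = +0.26681 m.
|ω_lever| = |0.0956·3.77·+0.26681| / 0.0812768 = 1.1831 rad/s.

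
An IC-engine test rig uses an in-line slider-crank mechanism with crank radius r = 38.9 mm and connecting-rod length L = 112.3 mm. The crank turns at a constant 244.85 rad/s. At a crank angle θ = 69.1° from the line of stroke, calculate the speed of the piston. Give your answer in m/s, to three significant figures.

ω = 244.8 rad/s
For an in-line slider-crank, x = r cosθ + √(L² − r² sin²θ), so v = −rω sinθ·[1 + r cosθ/√(L² − r² sin²θ)].
With r = 0.0389 m, L = 0.1123 m, θ = 69.1°: √(L² − r² sin²θ) = 0.10626 m.
v = −0.0389·244.8·0.93420·[1 + 0.0389·0.35674/0.10626] = -10.06 m/s.
|v| = 10.06 m/s.

10.1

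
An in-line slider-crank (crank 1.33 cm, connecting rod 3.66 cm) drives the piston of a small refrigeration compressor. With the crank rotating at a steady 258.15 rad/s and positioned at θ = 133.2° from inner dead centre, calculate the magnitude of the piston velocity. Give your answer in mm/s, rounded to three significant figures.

1860

ω = 258.1 rad/s
For an in-line slider-crank, x = r cosθ + √(L² − r² sin²θ), so v = −rω sinθ·[1 + r cosθ/√(L² − r² sin²θ)].
With r = 0.0133 m, L = 0.0366 m, θ = 133.2°: √(L² − r² sin²θ) = 0.035293 m.
v = −0.0133·258.1·0.72897·[1 + 0.0133·-0.68455/0.035293] = -1.8572 m/s.
|v| = 1.8572 m/s = 1857.2 mm/s.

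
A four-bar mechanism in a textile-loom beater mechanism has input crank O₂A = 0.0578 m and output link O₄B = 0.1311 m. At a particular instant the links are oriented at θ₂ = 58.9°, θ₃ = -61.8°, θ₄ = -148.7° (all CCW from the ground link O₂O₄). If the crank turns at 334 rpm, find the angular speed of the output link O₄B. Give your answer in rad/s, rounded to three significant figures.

ω₂ = 34.98 rad/s (from 334 rpm).
Differentiating the loop-closure r₂e^{iθ₂}+r₃e^{iθ₃}=r₁+r₄e^{iθ₄} gives r₂ω₂e^{iθ₂}+r₃ω₃e^{iθ₃}=r₄ω₄e^{iθ₄}.
Eliminating the other unknown: ω₄ = r₂ω₂ sin(θ₂−θ₃) / [r₄ sin(θ₄−θ₃)].
Numerator sine = +0.85985; denominator sine = -0.99854.
Result = 0.0578·34.98·(+0.85985) / (0.1311·(-0.99854)) = -13.279 rad/s; magnitude 13.279 rad/s.

13.3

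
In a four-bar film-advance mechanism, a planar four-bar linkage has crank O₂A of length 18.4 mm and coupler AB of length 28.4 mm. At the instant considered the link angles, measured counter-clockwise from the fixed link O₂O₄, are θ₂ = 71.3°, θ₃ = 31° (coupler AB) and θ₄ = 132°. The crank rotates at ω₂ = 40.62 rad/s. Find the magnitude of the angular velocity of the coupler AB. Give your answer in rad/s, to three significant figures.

ω₂ = 40.62 rad/s
Differentiating the loop-closure r₂e^{iθ₂}+r₃e^{iθ₃}=r₁+r₄e^{iθ₄} gives r₂ω₂e^{iθ₂}+r₃ω₃e^{iθ₃}=r₄ω₄e^{iθ₄}.
Eliminating the other unknown: ω₃ = r₂ω₂ sin(θ₄−θ₂) / [r₃ sin(θ₃−θ₄)].
Numerator sine = +0.87207; denominator sine = -0.98163.
Result = 0.0184·40.62·(+0.87207) / (0.0284·(-0.98163)) = -23.38 rad/s; magnitude 23.38 rad/s.

23.4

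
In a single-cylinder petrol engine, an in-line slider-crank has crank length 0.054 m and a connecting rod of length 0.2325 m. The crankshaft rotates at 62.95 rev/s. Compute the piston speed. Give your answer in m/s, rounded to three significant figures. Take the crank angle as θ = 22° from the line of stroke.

ω = 2π·63 = 395.5 rad/s
For an in-line slider-crank, x = r cosθ + √(L² − r² sin²θ), so v = −rω sinθ·[1 + r cosθ/√(L² − r² sin²θ)].
With r = 0.054 m, L = 0.2325 m, θ = 22°: √(L² − r² sin²θ) = 0.23162 m.
v = −0.054·395.5·0.37461·[1 + 0.054·0.92718/0.23162] = -9.7306 m/s.
|v| = 9.7306 m/s.

9.73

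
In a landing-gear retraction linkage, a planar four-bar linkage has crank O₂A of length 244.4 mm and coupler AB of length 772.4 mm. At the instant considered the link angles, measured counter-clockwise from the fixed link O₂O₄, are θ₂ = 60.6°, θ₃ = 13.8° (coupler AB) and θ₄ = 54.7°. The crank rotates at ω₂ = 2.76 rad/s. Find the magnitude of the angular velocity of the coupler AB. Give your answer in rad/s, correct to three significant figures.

0.137

ω₂ = 2.76 rad/s
Differentiating the loop-closure r₂e^{iθ₂}+r₃e^{iθ₃}=r₁+r₄e^{iθ₄} gives r₂ω₂e^{iθ₂}+r₃ω₃e^{iθ₃}=r₄ω₄e^{iθ₄}.
Eliminating the other unknown: ω₃ = r₂ω₂ sin(θ₄−θ₂) / [r₃ sin(θ₃−θ₄)].
Numerator sine = -0.10279; denominator sine = -0.65474.
Result = 0.2444·2.76·(-0.10279) / (0.7724·(-0.65474)) = +0.13711 rad/s; magnitude 0.13711 rad/s.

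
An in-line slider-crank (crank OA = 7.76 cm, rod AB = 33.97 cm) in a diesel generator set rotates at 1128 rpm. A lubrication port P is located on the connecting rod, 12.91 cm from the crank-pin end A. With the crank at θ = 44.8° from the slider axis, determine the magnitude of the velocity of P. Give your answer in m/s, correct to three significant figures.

7.96

ω = 118.1 rad/s.  Crank-pin speed |V_A| = rω = 9.1664 m/s, perpendicular to OA.
Rod angle: sinφ = −(r/L) sinθ ⇒ φ = -9.263°; ω_rod = −rω cosθ/√(L²−r²sin²θ) = -19.4 rad/s.
V_P = V_A + ω_rod × AP, with AP = 0.1291 m along the rod.
Components: V_Px = −rω sinθ − a·ω_rod·sinφ = -6.8621 m/s;  V_Py = rω cosθ + a·ω_rod·cosφ = +4.0323 m/s.
|V_P| = √(V_Px² + V_Py²) = 7.9592 m/s.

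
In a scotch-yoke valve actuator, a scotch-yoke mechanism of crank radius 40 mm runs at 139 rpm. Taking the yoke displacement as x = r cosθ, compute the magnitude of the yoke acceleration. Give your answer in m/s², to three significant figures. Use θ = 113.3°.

3.35

ω = 14.56 rad/s (from 139 rpm).
x = r cosθ ⇒ ẍ = −rω² cosθ (ω constant).
|a| = rω²|cosθ| = 0.04·(14.56)²·|cos 113.3°| = 3.3523 m/s².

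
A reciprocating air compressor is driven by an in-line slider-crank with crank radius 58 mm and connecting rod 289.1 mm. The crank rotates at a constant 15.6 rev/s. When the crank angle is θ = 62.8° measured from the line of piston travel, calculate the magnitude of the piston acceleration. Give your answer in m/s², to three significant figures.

189

ω = 2π·15.6 = 98.02 rad/s
x(θ) = r cosθ + √(L² − r² sin²θ); with ω constant, a = ω²·d²x/dθ².
d²x/dθ² = −r cosθ − r²(cos2θ)/√u − r⁴ sin²2θ/(4u^{3/2}),  u = L² − r² sin²θ = 0.0809177 m².
Substituting r = 0.058 m, L = 0.2891 m, θ = 62.8°: d²x/dθ² = -0.019709 m.
a = ω²·d²x/dθ² = (98.02)²·(-0.019709) = -189.35 m/s²;  |a| = 189.35 m/s².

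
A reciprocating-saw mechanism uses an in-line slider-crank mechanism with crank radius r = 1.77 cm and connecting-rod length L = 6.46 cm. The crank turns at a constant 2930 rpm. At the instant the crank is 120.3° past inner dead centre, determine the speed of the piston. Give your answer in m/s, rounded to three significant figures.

4.02

ω = 2π·2930/60 = 306.8 rad/s
For an in-line slider-crank, x = r cosθ + √(L² − r² sin²θ), so v = −rω sinθ·[1 + r cosθ/√(L² − r² sin²θ)].
With r = 0.0177 m, L = 0.0646 m, θ = 120.3°: √(L² − r² sin²θ) = 0.062766 m.
v = −0.0177·306.8·0.86340·[1 + 0.0177·-0.50453/0.062766] = -4.0219 m/s.
|v| = 4.0219 m/s.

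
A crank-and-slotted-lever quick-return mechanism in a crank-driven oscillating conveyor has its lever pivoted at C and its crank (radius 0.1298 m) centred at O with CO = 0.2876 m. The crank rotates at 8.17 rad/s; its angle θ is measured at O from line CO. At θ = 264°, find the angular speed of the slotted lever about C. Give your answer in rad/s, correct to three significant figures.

1.15

ω = 8.17 rad/s
Crank pin A relative to C: A = (d + r cosθ, r sinθ); lever angle φ = atan2(r sinθ, d + r cosθ).
Differentiating tanφ: φ̇ = rω(d cosθ + r)/(d² + r² + 2dr cosθ).
d² + r² + 2dr cosθ = |CA|² = 0.0917576 m²;  d cosθ + r = +0.099738 m.
|ω_lever| = |0.1298·8.17·+0.099738| / 0.0917576 = 1.1527 rad/s.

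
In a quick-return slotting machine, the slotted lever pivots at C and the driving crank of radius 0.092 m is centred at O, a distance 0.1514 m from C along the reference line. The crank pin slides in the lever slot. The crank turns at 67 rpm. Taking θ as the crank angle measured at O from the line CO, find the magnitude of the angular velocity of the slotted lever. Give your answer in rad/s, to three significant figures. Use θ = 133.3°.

0.622

ω = 7.016 rad/s (from 67 rpm).
Crank pin A relative to C: A = (d + r cosθ, r sinθ); lever angle φ = atan2(r sinθ, d + r cosθ).
Differentiating tanφ: φ̇ = rω(d cosθ + r)/(d² + r² + 2dr cosθ).
d² + r² + 2dr cosθ = |CA|² = 0.0122807 m²;  d cosθ + r = -0.011833 m.
|ω_lever| = |0.092·7.016·-0.011833| / 0.0122807 = 0.62196 rad/s.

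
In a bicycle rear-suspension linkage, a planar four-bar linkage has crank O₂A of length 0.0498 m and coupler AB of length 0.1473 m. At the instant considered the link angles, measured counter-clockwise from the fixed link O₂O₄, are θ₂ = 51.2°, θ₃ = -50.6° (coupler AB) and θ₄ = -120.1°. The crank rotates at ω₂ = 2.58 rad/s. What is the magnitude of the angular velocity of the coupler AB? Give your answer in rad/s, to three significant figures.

0.141

ω₂ = 2.58 rad/s
Differentiating the loop-closure r₂e^{iθ₂}+r₃e^{iθ₃}=r₁+r₄e^{iθ₄} gives r₂ω₂e^{iθ₂}+r₃ω₃e^{iθ₃}=r₄ω₄e^{iθ₄}.
Eliminating the other unknown: ω₃ = r₂ω₂ sin(θ₄−θ₂) / [r₃ sin(θ₃−θ₄)].
Numerator sine = -0.15126; denominator sine = +0.93667.
Result = 0.0498·2.58·(-0.15126) / (0.1473·(+0.93667)) = -0.14086 rad/s; magnitude 0.14086 rad/s.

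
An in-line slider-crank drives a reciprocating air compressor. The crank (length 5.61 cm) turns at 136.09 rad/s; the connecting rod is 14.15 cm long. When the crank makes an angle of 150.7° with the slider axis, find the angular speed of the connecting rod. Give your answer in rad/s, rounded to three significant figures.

48.0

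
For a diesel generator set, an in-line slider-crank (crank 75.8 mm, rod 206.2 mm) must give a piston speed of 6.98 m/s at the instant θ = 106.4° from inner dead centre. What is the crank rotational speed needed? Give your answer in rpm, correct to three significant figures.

For an in-line slider-crank, |v_piston| = rω|sinθ|·[1 + r cosθ/√(L² − r² sin²θ)].
With r = 0.0758 m, L = 0.2062 m, θ = 106.4°: the bracketed kinematic factor |dx/dθ| = 0.064651 m.
ω = v/|dx/dθ| = 6.98/0.064651 = 107.96 rad/s.
N = 60ω/(2π) = 1031 rpm.

1030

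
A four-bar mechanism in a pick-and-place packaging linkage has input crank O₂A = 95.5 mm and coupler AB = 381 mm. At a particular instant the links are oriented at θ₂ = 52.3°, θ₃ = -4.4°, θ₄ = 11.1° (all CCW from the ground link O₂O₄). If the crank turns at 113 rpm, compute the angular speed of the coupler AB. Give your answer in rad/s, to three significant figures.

7.31

ω₂ = 11.83 rad/s (from 113 rpm).
Differentiating the loop-closure r₂e^{iθ₂}+r₃e^{iθ₃}=r₁+r₄e^{iθ₄} gives r₂ω₂e^{iθ₂}+r₃ω₃e^{iθ₃}=r₄ω₄e^{iθ₄}.
Eliminating the other unknown: ω₃ = r₂ω₂ sin(θ₄−θ₂) / [r₃ sin(θ₃−θ₄)].
Numerator sine = -0.65869; denominator sine = -0.26724.
Result = 0.0955·11.83·(-0.65869) / (0.381·(-0.26724)) = +7.3108 rad/s; magnitude 7.3108 rad/s.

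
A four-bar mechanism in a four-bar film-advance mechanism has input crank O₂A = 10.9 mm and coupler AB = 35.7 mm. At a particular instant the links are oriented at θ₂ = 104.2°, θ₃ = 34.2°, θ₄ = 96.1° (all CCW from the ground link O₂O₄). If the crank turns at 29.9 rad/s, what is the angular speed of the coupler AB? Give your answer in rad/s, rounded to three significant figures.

ω₂ = 29.9 rad/s
Differentiating the loop-closure r₂e^{iθ₂}+r₃e^{iθ₃}=r₁+r₄e^{iθ₄} gives r₂ω₂e^{iθ₂}+r₃ω₃e^{iθ₃}=r₄ω₄e^{iθ₄}.
Eliminating the other unknown: ω₃ = r₂ω₂ sin(θ₄−θ₂) / [r₃ sin(θ₃−θ₄)].
Numerator sine = -0.14090; denominator sine = -0.88213.
Result = 0.0109·29.9·(-0.14090) / (0.0357·(-0.88213)) = +1.4582 rad/s; magnitude 1.4582 rad/s.

1.46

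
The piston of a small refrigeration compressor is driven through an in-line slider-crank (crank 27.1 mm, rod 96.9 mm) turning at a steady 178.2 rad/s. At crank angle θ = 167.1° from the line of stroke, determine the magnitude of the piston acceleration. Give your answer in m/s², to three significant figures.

621

ω = 178.2 rad/s
x(θ) = r cosθ + √(L² − r² sin²θ); with ω constant, a = ω²·d²x/dθ².
d²x/dθ² = −r cosθ − r²(cos2θ)/√u − r⁴ sin²2θ/(4u^{3/2}),  u = L² − r² sin²θ = 0.00935301 m².
Substituting r = 0.0271 m, L = 0.0969 m, θ = 167.1°: d²x/dθ² = +0.019551 m.
a = ω²·d²x/dθ² = (178.2)²·(+0.019551) = +620.84 m/s²;  |a| = 620.84 m/s².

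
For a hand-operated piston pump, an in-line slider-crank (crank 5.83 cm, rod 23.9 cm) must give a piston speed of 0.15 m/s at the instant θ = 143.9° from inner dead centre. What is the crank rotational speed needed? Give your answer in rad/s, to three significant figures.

5.45

For an in-line slider-crank, |v_piston| = rω|sinθ|·[1 + r cosθ/√(L² − r² sin²θ)].
With r = 0.0583 m, L = 0.239 m, θ = 143.9°: the bracketed kinematic factor |dx/dθ| = 0.027509 m.
ω = v/|dx/dθ| = 0.15/0.027509 = 5.4528 rad/s.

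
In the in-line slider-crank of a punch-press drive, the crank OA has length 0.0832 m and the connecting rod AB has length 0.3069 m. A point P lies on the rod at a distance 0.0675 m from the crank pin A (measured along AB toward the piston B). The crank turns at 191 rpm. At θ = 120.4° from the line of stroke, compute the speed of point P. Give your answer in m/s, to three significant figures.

ω = 20 rad/s.  Crank-pin speed |V_A| = rω = 1.6641 m/s, perpendicular to OA.
Rod angle: sinφ = −(r/L) sinθ ⇒ φ = -13.522°; ω_rod = −rω cosθ/√(L²−r²sin²θ) = +2.8221 rad/s.
V_P = V_A + ω_rod × AP, with AP = 0.0675 m along the rod.
Components: V_Px = −rω sinθ − a·ω_rod·sinφ = -1.3908 m/s;  V_Py = rω cosθ + a·ω_rod·cosφ = -0.65689 m/s.
|V_P| = √(V_Px² + V_Py²) = 1.5381 m/s.

1.54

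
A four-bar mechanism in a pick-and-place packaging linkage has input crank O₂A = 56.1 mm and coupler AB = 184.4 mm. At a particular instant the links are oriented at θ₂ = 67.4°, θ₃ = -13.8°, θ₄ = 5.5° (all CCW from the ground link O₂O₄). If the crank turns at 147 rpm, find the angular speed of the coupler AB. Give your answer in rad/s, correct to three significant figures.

12.5

ω₂ = 15.39 rad/s (from 147 rpm).
Differentiating the loop-closure r₂e^{iθ₂}+r₃e^{iθ₃}=r₁+r₄e^{iθ₄} gives r₂ω₂e^{iθ₂}+r₃ω₃e^{iθ₃}=r₄ω₄e^{iθ₄}.
Eliminating the other unknown: ω₃ = r₂ω₂ sin(θ₄−θ₂) / [r₃ sin(θ₃−θ₄)].
Numerator sine = -0.88213; denominator sine = -0.33051.
Result = 0.0561·15.39·(-0.88213) / (0.1844·(-0.33051)) = +12.499 rad/s; magnitude 12.499 rad/s.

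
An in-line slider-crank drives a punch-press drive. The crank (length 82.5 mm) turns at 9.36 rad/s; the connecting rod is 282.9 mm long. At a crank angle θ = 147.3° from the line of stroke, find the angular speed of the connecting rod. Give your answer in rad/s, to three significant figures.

ω = 9.36 rad/s
The rod makes angle φ with the slider axis where L sinφ = r sinθ; differentiating, L cosφ·φ̇ = r ω cosθ.
L cosφ = √(L² − r² sin²θ) = 0.27937 m.
|ω_rod| = r ω |cosθ| / √(L² − r² sin²θ) = 0.0825·9.36·0.84151/0.27937 = 2.326 rad/s.

2.33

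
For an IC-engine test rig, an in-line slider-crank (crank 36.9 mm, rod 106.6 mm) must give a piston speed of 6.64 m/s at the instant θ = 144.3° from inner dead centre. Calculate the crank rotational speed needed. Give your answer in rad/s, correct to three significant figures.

For an in-line slider-crank, |v_piston| = rω|sinθ|·[1 + r cosθ/√(L² − r² sin²θ)].
With r = 0.0369 m, L = 0.1066 m, θ = 144.3°: the bracketed kinematic factor |dx/dθ| = 0.015352 m.
ω = v/|dx/dθ| = 6.64/0.015352 = 432.51 rad/s.

433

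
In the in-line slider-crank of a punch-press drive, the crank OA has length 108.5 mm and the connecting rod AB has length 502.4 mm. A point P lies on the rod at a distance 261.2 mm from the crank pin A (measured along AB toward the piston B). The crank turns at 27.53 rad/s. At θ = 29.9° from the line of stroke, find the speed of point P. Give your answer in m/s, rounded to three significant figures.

ω = 27.53 rad/s.  Crank-pin speed |V_A| = rω = 2.987 m/s, perpendicular to OA.
Rod angle: sinφ = −(r/L) sinθ ⇒ φ = -6.180°; ω_rod = −rω cosθ/√(L²−r²sin²θ) = -5.1842 rad/s.
V_P = V_A + ω_rod × AP, with AP = 0.2612 m along the rod.
Components: V_Px = −rω sinθ − a·ω_rod·sinφ = -1.6348 m/s;  V_Py = rω cosθ + a·ω_rod·cosφ = +1.2432 m/s.
|V_P| = √(V_Px² + V_Py²) = 2.0538 m/s.

2.05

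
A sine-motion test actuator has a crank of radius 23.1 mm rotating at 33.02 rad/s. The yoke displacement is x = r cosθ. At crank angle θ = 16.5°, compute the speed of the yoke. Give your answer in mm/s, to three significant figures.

217

ω = 33.02 rad/s
x = r cosθ ⇒ ẋ = −rω sinθ.
|v| = rω|sinθ| = 0.0231·33.02·|sin 16.5°| = 0.21664 m/s = 216.64 mm/s.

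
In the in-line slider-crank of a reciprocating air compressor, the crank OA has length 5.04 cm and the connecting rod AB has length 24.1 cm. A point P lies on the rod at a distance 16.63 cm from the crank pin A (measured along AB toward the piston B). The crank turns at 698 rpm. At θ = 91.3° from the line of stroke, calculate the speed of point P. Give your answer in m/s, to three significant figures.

3.67

ω = 73.09 rad/s.  Crank-pin speed |V_A| = rω = 3.684 m/s, perpendicular to OA.
Rod angle: sinφ = −(r/L) sinθ ⇒ φ = -12.068°; ω_rod = −rω cosθ/√(L²−r²sin²θ) = +0.35464 rad/s.
V_P = V_A + ω_rod × AP, with AP = 0.1663 m along the rod.
Components: V_Px = −rω sinθ − a·ω_rod·sinφ = -3.6707 m/s;  V_Py = rω cosθ + a·ω_rod·cosφ = -0.025906 m/s.
|V_P| = √(V_Px² + V_Py²) = 3.6708 m/s.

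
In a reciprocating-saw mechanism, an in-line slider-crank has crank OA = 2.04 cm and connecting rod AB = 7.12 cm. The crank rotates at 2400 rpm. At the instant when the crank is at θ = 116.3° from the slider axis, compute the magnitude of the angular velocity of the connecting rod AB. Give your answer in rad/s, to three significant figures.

ω = 251.3 rad/s (converted from 2400 rpm).
The rod makes angle φ with the slider axis where L sinφ = r sinθ; differentiating, L cosφ·φ̇ = r ω cosθ.
L cosφ = √(L² − r² sin²θ) = 0.068811 m.
|ω_rod| = r ω |cosθ| / √(L² − r² sin²θ) = 0.0204·251.3·0.44307/0.068811 = 33.013 rad/s.

33.0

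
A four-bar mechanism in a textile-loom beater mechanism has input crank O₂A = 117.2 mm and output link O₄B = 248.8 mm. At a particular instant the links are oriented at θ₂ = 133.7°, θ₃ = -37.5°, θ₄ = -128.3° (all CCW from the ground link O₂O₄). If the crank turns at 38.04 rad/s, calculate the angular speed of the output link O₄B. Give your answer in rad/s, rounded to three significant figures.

2.74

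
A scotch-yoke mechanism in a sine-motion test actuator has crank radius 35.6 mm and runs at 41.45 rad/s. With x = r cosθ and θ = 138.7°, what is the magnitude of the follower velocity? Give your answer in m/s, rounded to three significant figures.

ω = 41.45 rad/s
x = r cosθ ⇒ ẋ = −rω sinθ.
|v| = rω|sinθ| = 0.0356·41.45·|sin 138.7°| = 0.97391 m/s.

0.974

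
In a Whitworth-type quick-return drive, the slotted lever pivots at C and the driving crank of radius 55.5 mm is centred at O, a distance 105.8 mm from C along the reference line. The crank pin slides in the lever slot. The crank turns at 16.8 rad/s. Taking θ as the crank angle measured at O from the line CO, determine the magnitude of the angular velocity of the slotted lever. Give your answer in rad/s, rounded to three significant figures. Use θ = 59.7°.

5.03

ω = 16.8 rad/s
Crank pin A relative to C: A = (d + r cosθ, r sinθ); lever angle φ = atan2(r sinθ, d + r cosθ).
Differentiating tanφ: φ̇ = rω(d cosθ + r)/(d² + r² + 2dr cosθ).
d² + r² + 2dr cosθ = |CA|² = 0.020199 m²;  d cosθ + r = +0.10888 m.
|ω_lever| = |0.0555·16.8·+0.10888| / 0.020199 = 5.0259 rad/s.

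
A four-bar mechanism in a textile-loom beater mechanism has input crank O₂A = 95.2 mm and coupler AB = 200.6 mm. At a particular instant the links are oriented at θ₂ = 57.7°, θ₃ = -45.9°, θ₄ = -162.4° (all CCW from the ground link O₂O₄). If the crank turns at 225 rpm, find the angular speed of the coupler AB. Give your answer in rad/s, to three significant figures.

ω₂ = 23.56 rad/s (from 225 rpm).
Differentiating the loop-closure r₂e^{iθ₂}+r₃e^{iθ₃}=r₁+r₄e^{iθ₄} gives r₂ω₂e^{iθ₂}+r₃ω₃e^{iθ₃}=r₄ω₄e^{iθ₄}.
Eliminating the other unknown: ω₃ = r₂ω₂ sin(θ₄−θ₂) / [r₃ sin(θ₃−θ₄)].
Numerator sine = +0.64412; denominator sine = +0.89493.
Result = 0.0952·23.56·(+0.64412) / (0.2006·(+0.89493)) = +8.0481 rad/s; magnitude 8.0481 rad/s.

8.05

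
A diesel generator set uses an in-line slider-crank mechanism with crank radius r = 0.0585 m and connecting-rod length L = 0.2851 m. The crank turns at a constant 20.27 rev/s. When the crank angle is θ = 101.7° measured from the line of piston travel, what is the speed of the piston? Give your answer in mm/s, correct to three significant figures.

ω = 2π·20.3 = 127.4 rad/s
For an in-line slider-crank, x = r cosθ + √(L² − r² sin²θ), so v = −rω sinθ·[1 + r cosθ/√(L² − r² sin²θ)].
With r = 0.0585 m, L = 0.2851 m, θ = 101.7°: √(L² − r² sin²θ) = 0.27929 m.
v = −0.0585·127.4·0.97922·[1 + 0.0585·-0.20279/0.27929] = -6.9859 m/s.
|v| = 6.9859 m/s = 6985.9 mm/s.

6990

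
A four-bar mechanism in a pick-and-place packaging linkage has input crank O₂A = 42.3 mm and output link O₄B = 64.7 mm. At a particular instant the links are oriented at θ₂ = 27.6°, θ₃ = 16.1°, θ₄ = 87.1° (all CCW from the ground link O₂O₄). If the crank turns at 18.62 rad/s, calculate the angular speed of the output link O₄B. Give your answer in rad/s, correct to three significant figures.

ω₂ = 18.62 rad/s
Differentiating the loop-closure r₂e^{iθ₂}+r₃e^{iθ₃}=r₁+r₄e^{iθ₄} gives r₂ω₂e^{iθ₂}+r₃ω₃e^{iθ₃}=r₄ω₄e^{iθ₄}.
Eliminating the other unknown: ω₄ = r₂ω₂ sin(θ₂−θ₃) / [r₄ sin(θ₄−θ₃)].
Numerator sine = +0.19937; denominator sine = +0.94552.
Result = 0.0423·18.62·(+0.19937) / (0.0647·(+0.94552)) = +2.5669 rad/s; magnitude 2.5669 rad/s.

2.57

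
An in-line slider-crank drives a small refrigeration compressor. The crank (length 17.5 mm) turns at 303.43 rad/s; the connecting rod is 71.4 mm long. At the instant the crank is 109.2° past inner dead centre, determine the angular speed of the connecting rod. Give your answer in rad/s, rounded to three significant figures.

25.1

ω = 303.4 rad/s
The rod makes angle φ with the slider axis where L sinφ = r sinθ; differentiating, L cosφ·φ̇ = r ω cosθ.
L cosφ = √(L² − r² sin²θ) = 0.069461 m.
|ω_rod| = r ω |cosθ| / √(L² − r² sin²θ) = 0.0175·303.4·0.32887/0.069461 = 25.141 rad/s.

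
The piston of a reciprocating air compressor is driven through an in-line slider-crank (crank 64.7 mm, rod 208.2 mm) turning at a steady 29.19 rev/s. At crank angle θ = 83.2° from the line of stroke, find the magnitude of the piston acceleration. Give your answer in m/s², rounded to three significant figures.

432

ω = 2π·29.2 = 183.4 rad/s
x(θ) = r cosθ + √(L² − r² sin²θ); with ω constant, a = ω²·d²x/dθ².
d²x/dθ² = −r cosθ − r²(cos2θ)/√u − r⁴ sin²2θ/(4u^{3/2}),  u = L² − r² sin²θ = 0.0392198 m².
Substituting r = 0.0647 m, L = 0.2082 m, θ = 83.2°: d²x/dθ² = +0.012853 m.
a = ω²·d²x/dθ² = (183.4)²·(+0.012853) = +432.35 m/s²;  |a| = 432.35 m/s².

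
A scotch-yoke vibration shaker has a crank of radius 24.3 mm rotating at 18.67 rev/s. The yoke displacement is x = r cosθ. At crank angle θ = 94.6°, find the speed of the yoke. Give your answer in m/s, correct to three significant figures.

2.84

ω = 117.3 rad/s (from 18.67 rev/s).
x = r cosθ ⇒ ẋ = −rω sinθ.
|v| = rω|sinθ| = 0.0243·117.3·|sin 94.6°| = 2.8414 m/s.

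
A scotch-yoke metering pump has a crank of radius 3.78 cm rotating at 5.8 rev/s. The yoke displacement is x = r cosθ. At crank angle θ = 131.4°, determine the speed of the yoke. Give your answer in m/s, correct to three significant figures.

ω = 36.44 rad/s (from 5.8 rev/s).
x = r cosθ ⇒ ẋ = −rω sinθ.
|v| = rω|sinθ| = 0.0378·36.44·|sin 131.4°| = 1.0333 m/s.

1.03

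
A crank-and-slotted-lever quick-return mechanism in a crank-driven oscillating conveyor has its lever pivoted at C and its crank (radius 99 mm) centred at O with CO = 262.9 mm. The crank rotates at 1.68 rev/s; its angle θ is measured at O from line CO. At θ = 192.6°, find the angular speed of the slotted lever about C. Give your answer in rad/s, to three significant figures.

5.86

ω = 10.56 rad/s (from 1.68 rev/s).
Crank pin A relative to C: A = (d + r cosθ, r sinθ); lever angle φ = atan2(r sinθ, d + r cosθ).
Differentiating tanφ: φ̇ = rω(d cosθ + r)/(d² + r² + 2dr cosθ).
d² + r² + 2dr cosθ = |CA|² = 0.0281168 m²;  d cosθ + r = -0.15757 m.
|ω_lever| = |0.099·10.56·-0.15757| / 0.0281168 = 5.8564 rad/s.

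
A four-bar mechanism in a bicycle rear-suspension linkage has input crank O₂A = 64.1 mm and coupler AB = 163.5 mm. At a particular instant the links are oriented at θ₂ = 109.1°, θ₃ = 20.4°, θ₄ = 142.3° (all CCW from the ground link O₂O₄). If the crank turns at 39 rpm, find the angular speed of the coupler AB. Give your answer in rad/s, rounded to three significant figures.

1.03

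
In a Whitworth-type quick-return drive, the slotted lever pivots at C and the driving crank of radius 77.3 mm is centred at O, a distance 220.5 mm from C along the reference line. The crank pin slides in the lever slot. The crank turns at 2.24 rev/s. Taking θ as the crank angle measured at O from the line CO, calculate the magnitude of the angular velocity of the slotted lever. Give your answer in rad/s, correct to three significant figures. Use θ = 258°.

ω = 14.07 rad/s (from 2.24 rev/s).
Crank pin A relative to C: A = (d + r cosθ, r sinθ); lever angle φ = atan2(r sinθ, d + r cosθ).
Differentiating tanφ: φ̇ = rω(d cosθ + r)/(d² + r² + 2dr cosθ).
d² + r² + 2dr cosθ = |CA|² = 0.047508 m²;  d cosθ + r = +0.031455 m.
|ω_lever| = |0.0773·14.07·+0.031455| / 0.047508 = 0.72034 rad/s.

0.720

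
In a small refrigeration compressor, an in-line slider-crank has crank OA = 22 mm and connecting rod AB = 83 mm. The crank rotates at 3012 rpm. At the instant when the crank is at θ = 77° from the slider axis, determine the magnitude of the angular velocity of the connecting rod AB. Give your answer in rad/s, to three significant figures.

19.5

ω = 315.4 rad/s (converted from 3012 rpm).
The rod makes angle φ with the slider axis where L sinφ = r sinθ; differentiating, L cosφ·φ̇ = r ω cosθ.
L cosφ = √(L² − r² sin²θ) = 0.080184 m.
|ω_rod| = r ω |cosθ| / √(L² − r² sin²θ) = 0.022·315.4·0.22495/0.080184 = 19.467 rad/s.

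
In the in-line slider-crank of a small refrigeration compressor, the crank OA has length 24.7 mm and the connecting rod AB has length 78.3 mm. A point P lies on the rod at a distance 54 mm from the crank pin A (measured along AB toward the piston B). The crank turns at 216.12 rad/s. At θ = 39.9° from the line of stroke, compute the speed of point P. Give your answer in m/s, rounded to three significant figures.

4.20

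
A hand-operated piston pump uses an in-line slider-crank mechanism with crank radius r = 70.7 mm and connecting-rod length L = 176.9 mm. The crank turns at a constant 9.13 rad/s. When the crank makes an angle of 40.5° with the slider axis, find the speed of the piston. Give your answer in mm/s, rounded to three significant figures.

ω = 9.13 rad/s
For an in-line slider-crank, x = r cosθ + √(L² − r² sin²θ), so v = −rω sinθ·[1 + r cosθ/√(L² − r² sin²θ)].
With r = 0.0707 m, L = 0.1769 m, θ = 40.5°: √(L² − r² sin²θ) = 0.17084 m.
v = −0.0707·9.13·0.64945·[1 + 0.0707·0.76041/0.17084] = -0.55113 m/s.
|v| = 0.55113 m/s = 551.13 mm/s.

551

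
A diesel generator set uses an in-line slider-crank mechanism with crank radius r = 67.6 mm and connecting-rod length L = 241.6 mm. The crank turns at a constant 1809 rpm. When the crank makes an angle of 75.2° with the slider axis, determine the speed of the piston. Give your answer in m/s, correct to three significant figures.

ω = 2π·1809/60 = 189.4 rad/s
For an in-line slider-crank, x = r cosθ + √(L² − r² sin²θ), so v = −rω sinθ·[1 + r cosθ/√(L² − r² sin²θ)].
With r = 0.0676 m, L = 0.2416 m, θ = 75.2°: √(L² − r² sin²θ) = 0.23259 m.
v = −0.0676·189.4·0.96682·[1 + 0.0676·0.25545/0.23259] = -13.3 m/s.
|v| = 13.3 m/s.

13.3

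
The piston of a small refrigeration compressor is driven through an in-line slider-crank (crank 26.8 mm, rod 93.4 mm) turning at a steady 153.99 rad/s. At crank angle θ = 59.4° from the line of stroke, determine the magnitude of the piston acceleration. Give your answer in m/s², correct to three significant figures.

ω = 154 rad/s
x(θ) = r cosθ + √(L² − r² sin²θ); with ω constant, a = ω²·d²x/dθ².
d²x/dθ² = −r cosθ − r²(cos2θ)/√u − r⁴ sin²2θ/(4u^{3/2}),  u = L² − r² sin²θ = 0.00819143 m².
Substituting r = 0.0268 m, L = 0.0934 m, θ = 59.4°: d²x/dθ² = -0.0099528 m.
a = ω²·d²x/dθ² = (154)²·(-0.0099528) = -236.01 m/s²;  |a| = 236.01 m/s².

236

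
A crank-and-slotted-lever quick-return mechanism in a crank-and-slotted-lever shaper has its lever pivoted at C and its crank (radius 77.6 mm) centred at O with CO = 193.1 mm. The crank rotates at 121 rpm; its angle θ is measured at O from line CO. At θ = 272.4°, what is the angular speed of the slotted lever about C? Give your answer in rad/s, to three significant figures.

ω = 12.67 rad/s (from 121 rpm).
Crank pin A relative to C: A = (d + r cosθ, r sinθ); lever angle φ = atan2(r sinθ, d + r cosθ).
Differentiating tanφ: φ̇ = rω(d cosθ + r)/(d² + r² + 2dr cosθ).
d² + r² + 2dr cosθ = |CA|² = 0.0445643 m²;  d cosθ + r = +0.085686 m.
|ω_lever| = |0.0776·12.67·+0.085686| / 0.0445643 = 1.8906 rad/s.

1.89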